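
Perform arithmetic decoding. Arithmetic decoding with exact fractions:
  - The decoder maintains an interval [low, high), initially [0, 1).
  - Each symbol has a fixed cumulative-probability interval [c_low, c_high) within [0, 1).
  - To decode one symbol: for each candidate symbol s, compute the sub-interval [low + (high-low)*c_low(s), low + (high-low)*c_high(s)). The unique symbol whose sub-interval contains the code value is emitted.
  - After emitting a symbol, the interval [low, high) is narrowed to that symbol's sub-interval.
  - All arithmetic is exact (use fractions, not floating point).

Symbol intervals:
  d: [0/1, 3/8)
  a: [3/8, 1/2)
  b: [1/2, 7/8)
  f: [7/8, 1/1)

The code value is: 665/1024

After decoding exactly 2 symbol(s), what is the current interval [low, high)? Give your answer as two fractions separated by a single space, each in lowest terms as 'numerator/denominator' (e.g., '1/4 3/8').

Step 1: interval [0/1, 1/1), width = 1/1 - 0/1 = 1/1
  'd': [0/1 + 1/1*0/1, 0/1 + 1/1*3/8) = [0/1, 3/8)
  'a': [0/1 + 1/1*3/8, 0/1 + 1/1*1/2) = [3/8, 1/2)
  'b': [0/1 + 1/1*1/2, 0/1 + 1/1*7/8) = [1/2, 7/8) <- contains code 665/1024
  'f': [0/1 + 1/1*7/8, 0/1 + 1/1*1/1) = [7/8, 1/1)
  emit 'b', narrow to [1/2, 7/8)
Step 2: interval [1/2, 7/8), width = 7/8 - 1/2 = 3/8
  'd': [1/2 + 3/8*0/1, 1/2 + 3/8*3/8) = [1/2, 41/64)
  'a': [1/2 + 3/8*3/8, 1/2 + 3/8*1/2) = [41/64, 11/16) <- contains code 665/1024
  'b': [1/2 + 3/8*1/2, 1/2 + 3/8*7/8) = [11/16, 53/64)
  'f': [1/2 + 3/8*7/8, 1/2 + 3/8*1/1) = [53/64, 7/8)
  emit 'a', narrow to [41/64, 11/16)

Answer: 41/64 11/16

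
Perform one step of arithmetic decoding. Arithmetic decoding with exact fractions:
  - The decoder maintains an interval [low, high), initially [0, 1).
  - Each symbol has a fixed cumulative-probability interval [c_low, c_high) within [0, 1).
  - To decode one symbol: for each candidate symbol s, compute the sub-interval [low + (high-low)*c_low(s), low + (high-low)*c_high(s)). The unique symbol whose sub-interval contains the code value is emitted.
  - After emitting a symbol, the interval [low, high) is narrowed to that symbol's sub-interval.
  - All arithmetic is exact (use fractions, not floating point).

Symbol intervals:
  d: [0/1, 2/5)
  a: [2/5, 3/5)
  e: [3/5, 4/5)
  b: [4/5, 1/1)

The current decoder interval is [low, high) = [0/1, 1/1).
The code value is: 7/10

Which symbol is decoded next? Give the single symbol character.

Interval width = high − low = 1/1 − 0/1 = 1/1
Scaled code = (code − low) / width = (7/10 − 0/1) / 1/1 = 7/10
  d: [0/1, 2/5) 
  a: [2/5, 3/5) 
  e: [3/5, 4/5) ← scaled code falls here ✓
  b: [4/5, 1/1) 

Answer: e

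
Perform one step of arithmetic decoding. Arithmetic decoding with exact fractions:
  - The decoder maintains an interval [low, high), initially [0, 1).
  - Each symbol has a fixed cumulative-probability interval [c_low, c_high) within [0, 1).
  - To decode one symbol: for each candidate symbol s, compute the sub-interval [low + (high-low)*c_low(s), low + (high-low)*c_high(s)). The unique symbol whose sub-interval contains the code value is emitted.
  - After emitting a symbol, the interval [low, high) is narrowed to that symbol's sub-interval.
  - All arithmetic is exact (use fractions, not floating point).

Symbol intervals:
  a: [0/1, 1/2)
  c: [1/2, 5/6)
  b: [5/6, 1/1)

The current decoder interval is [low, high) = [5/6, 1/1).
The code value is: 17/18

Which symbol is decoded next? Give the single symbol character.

Interval width = high − low = 1/1 − 5/6 = 1/6
Scaled code = (code − low) / width = (17/18 − 5/6) / 1/6 = 2/3
  a: [0/1, 1/2) 
  c: [1/2, 5/6) ← scaled code falls here ✓
  b: [5/6, 1/1) 

Answer: c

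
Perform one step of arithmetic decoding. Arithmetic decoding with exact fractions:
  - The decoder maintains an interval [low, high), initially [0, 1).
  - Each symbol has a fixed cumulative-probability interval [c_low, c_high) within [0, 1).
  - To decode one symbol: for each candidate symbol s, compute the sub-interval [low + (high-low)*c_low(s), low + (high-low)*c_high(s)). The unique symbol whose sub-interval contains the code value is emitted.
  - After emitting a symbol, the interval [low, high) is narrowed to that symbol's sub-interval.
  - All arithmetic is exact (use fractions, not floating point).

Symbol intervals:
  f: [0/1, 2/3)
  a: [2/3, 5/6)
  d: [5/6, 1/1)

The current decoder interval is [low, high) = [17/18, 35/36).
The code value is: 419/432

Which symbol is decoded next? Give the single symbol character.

Answer: d

Derivation:
Interval width = high − low = 35/36 − 17/18 = 1/36
Scaled code = (code − low) / width = (419/432 − 17/18) / 1/36 = 11/12
  f: [0/1, 2/3) 
  a: [2/3, 5/6) 
  d: [5/6, 1/1) ← scaled code falls here ✓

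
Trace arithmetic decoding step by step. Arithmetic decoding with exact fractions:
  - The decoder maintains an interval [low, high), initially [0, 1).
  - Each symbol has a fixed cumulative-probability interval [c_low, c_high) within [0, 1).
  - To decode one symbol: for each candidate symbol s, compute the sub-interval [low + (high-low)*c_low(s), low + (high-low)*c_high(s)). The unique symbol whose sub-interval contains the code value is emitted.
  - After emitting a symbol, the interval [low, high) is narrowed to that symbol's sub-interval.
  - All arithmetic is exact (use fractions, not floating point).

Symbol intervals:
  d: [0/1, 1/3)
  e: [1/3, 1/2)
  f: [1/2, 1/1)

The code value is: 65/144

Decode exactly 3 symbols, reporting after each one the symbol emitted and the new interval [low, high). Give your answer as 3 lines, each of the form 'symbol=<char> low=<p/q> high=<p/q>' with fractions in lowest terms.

Step 1: interval [0/1, 1/1), width = 1/1 - 0/1 = 1/1
  'd': [0/1 + 1/1*0/1, 0/1 + 1/1*1/3) = [0/1, 1/3)
  'e': [0/1 + 1/1*1/3, 0/1 + 1/1*1/2) = [1/3, 1/2) <- contains code 65/144
  'f': [0/1 + 1/1*1/2, 0/1 + 1/1*1/1) = [1/2, 1/1)
  emit 'e', narrow to [1/3, 1/2)
Step 2: interval [1/3, 1/2), width = 1/2 - 1/3 = 1/6
  'd': [1/3 + 1/6*0/1, 1/3 + 1/6*1/3) = [1/3, 7/18)
  'e': [1/3 + 1/6*1/3, 1/3 + 1/6*1/2) = [7/18, 5/12)
  'f': [1/3 + 1/6*1/2, 1/3 + 1/6*1/1) = [5/12, 1/2) <- contains code 65/144
  emit 'f', narrow to [5/12, 1/2)
Step 3: interval [5/12, 1/2), width = 1/2 - 5/12 = 1/12
  'd': [5/12 + 1/12*0/1, 5/12 + 1/12*1/3) = [5/12, 4/9)
  'e': [5/12 + 1/12*1/3, 5/12 + 1/12*1/2) = [4/9, 11/24) <- contains code 65/144
  'f': [5/12 + 1/12*1/2, 5/12 + 1/12*1/1) = [11/24, 1/2)
  emit 'e', narrow to [4/9, 11/24)

Answer: symbol=e low=1/3 high=1/2
symbol=f low=5/12 high=1/2
symbol=e low=4/9 high=11/24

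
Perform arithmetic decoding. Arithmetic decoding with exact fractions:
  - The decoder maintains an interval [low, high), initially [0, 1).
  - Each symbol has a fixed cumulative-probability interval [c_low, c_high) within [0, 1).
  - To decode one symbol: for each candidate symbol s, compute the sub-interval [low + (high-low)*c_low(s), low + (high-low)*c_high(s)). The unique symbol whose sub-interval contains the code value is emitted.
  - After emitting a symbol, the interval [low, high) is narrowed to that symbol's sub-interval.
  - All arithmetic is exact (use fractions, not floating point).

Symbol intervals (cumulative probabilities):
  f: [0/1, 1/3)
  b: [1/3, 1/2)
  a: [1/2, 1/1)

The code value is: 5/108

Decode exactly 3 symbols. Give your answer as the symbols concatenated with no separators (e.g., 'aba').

Answer: ffb

Derivation:
Step 1: interval [0/1, 1/1), width = 1/1 - 0/1 = 1/1
  'f': [0/1 + 1/1*0/1, 0/1 + 1/1*1/3) = [0/1, 1/3) <- contains code 5/108
  'b': [0/1 + 1/1*1/3, 0/1 + 1/1*1/2) = [1/3, 1/2)
  'a': [0/1 + 1/1*1/2, 0/1 + 1/1*1/1) = [1/2, 1/1)
  emit 'f', narrow to [0/1, 1/3)
Step 2: interval [0/1, 1/3), width = 1/3 - 0/1 = 1/3
  'f': [0/1 + 1/3*0/1, 0/1 + 1/3*1/3) = [0/1, 1/9) <- contains code 5/108
  'b': [0/1 + 1/3*1/3, 0/1 + 1/3*1/2) = [1/9, 1/6)
  'a': [0/1 + 1/3*1/2, 0/1 + 1/3*1/1) = [1/6, 1/3)
  emit 'f', narrow to [0/1, 1/9)
Step 3: interval [0/1, 1/9), width = 1/9 - 0/1 = 1/9
  'f': [0/1 + 1/9*0/1, 0/1 + 1/9*1/3) = [0/1, 1/27)
  'b': [0/1 + 1/9*1/3, 0/1 + 1/9*1/2) = [1/27, 1/18) <- contains code 5/108
  'a': [0/1 + 1/9*1/2, 0/1 + 1/9*1/1) = [1/18, 1/9)
  emit 'b', narrow to [1/27, 1/18)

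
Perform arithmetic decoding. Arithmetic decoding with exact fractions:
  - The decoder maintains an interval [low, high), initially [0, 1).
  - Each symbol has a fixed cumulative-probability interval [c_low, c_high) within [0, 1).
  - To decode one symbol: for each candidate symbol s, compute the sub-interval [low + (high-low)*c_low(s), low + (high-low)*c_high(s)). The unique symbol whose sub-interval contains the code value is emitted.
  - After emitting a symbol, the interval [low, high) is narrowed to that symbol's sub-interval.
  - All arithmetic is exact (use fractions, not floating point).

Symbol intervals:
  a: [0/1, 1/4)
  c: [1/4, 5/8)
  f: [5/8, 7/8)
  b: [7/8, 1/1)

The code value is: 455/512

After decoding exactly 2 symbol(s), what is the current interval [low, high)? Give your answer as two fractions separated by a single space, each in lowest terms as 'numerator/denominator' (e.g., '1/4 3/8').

Answer: 7/8 29/32

Derivation:
Step 1: interval [0/1, 1/1), width = 1/1 - 0/1 = 1/1
  'a': [0/1 + 1/1*0/1, 0/1 + 1/1*1/4) = [0/1, 1/4)
  'c': [0/1 + 1/1*1/4, 0/1 + 1/1*5/8) = [1/4, 5/8)
  'f': [0/1 + 1/1*5/8, 0/1 + 1/1*7/8) = [5/8, 7/8)
  'b': [0/1 + 1/1*7/8, 0/1 + 1/1*1/1) = [7/8, 1/1) <- contains code 455/512
  emit 'b', narrow to [7/8, 1/1)
Step 2: interval [7/8, 1/1), width = 1/1 - 7/8 = 1/8
  'a': [7/8 + 1/8*0/1, 7/8 + 1/8*1/4) = [7/8, 29/32) <- contains code 455/512
  'c': [7/8 + 1/8*1/4, 7/8 + 1/8*5/8) = [29/32, 61/64)
  'f': [7/8 + 1/8*5/8, 7/8 + 1/8*7/8) = [61/64, 63/64)
  'b': [7/8 + 1/8*7/8, 7/8 + 1/8*1/1) = [63/64, 1/1)
  emit 'a', narrow to [7/8, 29/32)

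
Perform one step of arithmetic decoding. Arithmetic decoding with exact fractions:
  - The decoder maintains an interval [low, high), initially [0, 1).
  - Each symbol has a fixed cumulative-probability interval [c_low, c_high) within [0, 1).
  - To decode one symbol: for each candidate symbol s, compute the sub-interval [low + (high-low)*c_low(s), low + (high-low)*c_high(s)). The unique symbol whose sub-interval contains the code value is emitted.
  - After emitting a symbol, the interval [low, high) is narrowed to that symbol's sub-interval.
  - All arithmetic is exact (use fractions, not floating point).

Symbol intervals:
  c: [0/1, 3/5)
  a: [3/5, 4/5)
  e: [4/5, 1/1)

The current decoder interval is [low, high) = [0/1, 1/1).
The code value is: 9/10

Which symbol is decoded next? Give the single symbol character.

Answer: e

Derivation:
Interval width = high − low = 1/1 − 0/1 = 1/1
Scaled code = (code − low) / width = (9/10 − 0/1) / 1/1 = 9/10
  c: [0/1, 3/5) 
  a: [3/5, 4/5) 
  e: [4/5, 1/1) ← scaled code falls here ✓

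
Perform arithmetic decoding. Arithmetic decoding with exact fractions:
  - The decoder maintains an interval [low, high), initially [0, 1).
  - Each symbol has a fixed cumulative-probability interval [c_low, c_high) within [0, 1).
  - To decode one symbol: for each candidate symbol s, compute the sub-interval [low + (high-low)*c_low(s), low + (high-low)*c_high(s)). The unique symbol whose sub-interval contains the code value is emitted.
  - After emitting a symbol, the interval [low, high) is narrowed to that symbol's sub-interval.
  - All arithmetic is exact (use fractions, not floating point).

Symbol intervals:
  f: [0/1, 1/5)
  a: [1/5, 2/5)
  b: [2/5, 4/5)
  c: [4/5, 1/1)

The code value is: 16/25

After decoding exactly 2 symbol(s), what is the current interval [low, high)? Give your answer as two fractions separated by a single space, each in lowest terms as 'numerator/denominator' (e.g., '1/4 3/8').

Answer: 14/25 18/25

Derivation:
Step 1: interval [0/1, 1/1), width = 1/1 - 0/1 = 1/1
  'f': [0/1 + 1/1*0/1, 0/1 + 1/1*1/5) = [0/1, 1/5)
  'a': [0/1 + 1/1*1/5, 0/1 + 1/1*2/5) = [1/5, 2/5)
  'b': [0/1 + 1/1*2/5, 0/1 + 1/1*4/5) = [2/5, 4/5) <- contains code 16/25
  'c': [0/1 + 1/1*4/5, 0/1 + 1/1*1/1) = [4/5, 1/1)
  emit 'b', narrow to [2/5, 4/5)
Step 2: interval [2/5, 4/5), width = 4/5 - 2/5 = 2/5
  'f': [2/5 + 2/5*0/1, 2/5 + 2/5*1/5) = [2/5, 12/25)
  'a': [2/5 + 2/5*1/5, 2/5 + 2/5*2/5) = [12/25, 14/25)
  'b': [2/5 + 2/5*2/5, 2/5 + 2/5*4/5) = [14/25, 18/25) <- contains code 16/25
  'c': [2/5 + 2/5*4/5, 2/5 + 2/5*1/1) = [18/25, 4/5)
  emit 'b', narrow to [14/25, 18/25)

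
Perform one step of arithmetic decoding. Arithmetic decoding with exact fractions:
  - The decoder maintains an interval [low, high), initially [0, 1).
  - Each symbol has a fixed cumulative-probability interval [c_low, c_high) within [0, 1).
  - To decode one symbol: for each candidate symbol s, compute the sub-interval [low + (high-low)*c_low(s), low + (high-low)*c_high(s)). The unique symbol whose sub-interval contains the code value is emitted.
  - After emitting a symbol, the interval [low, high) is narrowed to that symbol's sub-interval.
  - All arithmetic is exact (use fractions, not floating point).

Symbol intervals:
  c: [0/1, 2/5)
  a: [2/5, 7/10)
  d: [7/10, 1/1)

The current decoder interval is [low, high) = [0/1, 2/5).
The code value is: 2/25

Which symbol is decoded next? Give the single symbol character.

Interval width = high − low = 2/5 − 0/1 = 2/5
Scaled code = (code − low) / width = (2/25 − 0/1) / 2/5 = 1/5
  c: [0/1, 2/5) ← scaled code falls here ✓
  a: [2/5, 7/10) 
  d: [7/10, 1/1) 

Answer: c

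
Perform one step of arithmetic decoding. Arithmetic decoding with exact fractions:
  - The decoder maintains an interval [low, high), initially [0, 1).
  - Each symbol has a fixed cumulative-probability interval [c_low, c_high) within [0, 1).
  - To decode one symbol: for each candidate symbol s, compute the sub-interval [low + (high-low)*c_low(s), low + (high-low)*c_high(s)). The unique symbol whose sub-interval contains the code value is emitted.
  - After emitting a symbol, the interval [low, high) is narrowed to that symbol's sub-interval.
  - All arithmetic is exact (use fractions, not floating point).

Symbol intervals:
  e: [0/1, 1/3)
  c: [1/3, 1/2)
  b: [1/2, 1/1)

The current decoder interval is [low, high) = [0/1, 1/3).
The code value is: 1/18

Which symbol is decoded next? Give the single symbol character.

Interval width = high − low = 1/3 − 0/1 = 1/3
Scaled code = (code − low) / width = (1/18 − 0/1) / 1/3 = 1/6
  e: [0/1, 1/3) ← scaled code falls here ✓
  c: [1/3, 1/2) 
  b: [1/2, 1/1) 

Answer: e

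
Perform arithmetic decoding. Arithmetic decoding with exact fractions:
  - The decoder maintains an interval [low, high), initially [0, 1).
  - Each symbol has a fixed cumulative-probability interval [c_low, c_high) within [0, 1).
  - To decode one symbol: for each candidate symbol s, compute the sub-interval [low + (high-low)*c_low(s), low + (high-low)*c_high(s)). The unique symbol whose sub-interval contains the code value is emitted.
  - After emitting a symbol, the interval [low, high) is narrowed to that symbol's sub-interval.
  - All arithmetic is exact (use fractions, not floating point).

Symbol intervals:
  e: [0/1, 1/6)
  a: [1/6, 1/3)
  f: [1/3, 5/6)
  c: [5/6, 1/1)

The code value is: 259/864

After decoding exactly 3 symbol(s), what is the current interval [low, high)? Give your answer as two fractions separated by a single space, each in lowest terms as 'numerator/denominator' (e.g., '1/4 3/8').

Answer: 7/24 11/36

Derivation:
Step 1: interval [0/1, 1/1), width = 1/1 - 0/1 = 1/1
  'e': [0/1 + 1/1*0/1, 0/1 + 1/1*1/6) = [0/1, 1/6)
  'a': [0/1 + 1/1*1/6, 0/1 + 1/1*1/3) = [1/6, 1/3) <- contains code 259/864
  'f': [0/1 + 1/1*1/3, 0/1 + 1/1*5/6) = [1/3, 5/6)
  'c': [0/1 + 1/1*5/6, 0/1 + 1/1*1/1) = [5/6, 1/1)
  emit 'a', narrow to [1/6, 1/3)
Step 2: interval [1/6, 1/3), width = 1/3 - 1/6 = 1/6
  'e': [1/6 + 1/6*0/1, 1/6 + 1/6*1/6) = [1/6, 7/36)
  'a': [1/6 + 1/6*1/6, 1/6 + 1/6*1/3) = [7/36, 2/9)
  'f': [1/6 + 1/6*1/3, 1/6 + 1/6*5/6) = [2/9, 11/36) <- contains code 259/864
  'c': [1/6 + 1/6*5/6, 1/6 + 1/6*1/1) = [11/36, 1/3)
  emit 'f', narrow to [2/9, 11/36)
Step 3: interval [2/9, 11/36), width = 11/36 - 2/9 = 1/12
  'e': [2/9 + 1/12*0/1, 2/9 + 1/12*1/6) = [2/9, 17/72)
  'a': [2/9 + 1/12*1/6, 2/9 + 1/12*1/3) = [17/72, 1/4)
  'f': [2/9 + 1/12*1/3, 2/9 + 1/12*5/6) = [1/4, 7/24)
  'c': [2/9 + 1/12*5/6, 2/9 + 1/12*1/1) = [7/24, 11/36) <- contains code 259/864
  emit 'c', narrow to [7/24, 11/36)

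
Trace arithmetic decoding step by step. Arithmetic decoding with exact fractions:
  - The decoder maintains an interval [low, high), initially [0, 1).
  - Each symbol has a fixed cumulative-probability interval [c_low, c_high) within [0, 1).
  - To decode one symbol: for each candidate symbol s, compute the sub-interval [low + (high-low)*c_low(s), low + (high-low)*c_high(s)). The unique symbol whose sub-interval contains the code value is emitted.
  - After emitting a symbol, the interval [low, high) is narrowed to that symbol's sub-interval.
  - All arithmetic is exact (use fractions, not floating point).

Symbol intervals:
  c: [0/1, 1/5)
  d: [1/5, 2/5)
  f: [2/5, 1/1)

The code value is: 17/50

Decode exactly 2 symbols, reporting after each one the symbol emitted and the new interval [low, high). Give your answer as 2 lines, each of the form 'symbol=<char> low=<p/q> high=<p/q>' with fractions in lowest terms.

Answer: symbol=d low=1/5 high=2/5
symbol=f low=7/25 high=2/5

Derivation:
Step 1: interval [0/1, 1/1), width = 1/1 - 0/1 = 1/1
  'c': [0/1 + 1/1*0/1, 0/1 + 1/1*1/5) = [0/1, 1/5)
  'd': [0/1 + 1/1*1/5, 0/1 + 1/1*2/5) = [1/5, 2/5) <- contains code 17/50
  'f': [0/1 + 1/1*2/5, 0/1 + 1/1*1/1) = [2/5, 1/1)
  emit 'd', narrow to [1/5, 2/5)
Step 2: interval [1/5, 2/5), width = 2/5 - 1/5 = 1/5
  'c': [1/5 + 1/5*0/1, 1/5 + 1/5*1/5) = [1/5, 6/25)
  'd': [1/5 + 1/5*1/5, 1/5 + 1/5*2/5) = [6/25, 7/25)
  'f': [1/5 + 1/5*2/5, 1/5 + 1/5*1/1) = [7/25, 2/5) <- contains code 17/50
  emit 'f', narrow to [7/25, 2/5)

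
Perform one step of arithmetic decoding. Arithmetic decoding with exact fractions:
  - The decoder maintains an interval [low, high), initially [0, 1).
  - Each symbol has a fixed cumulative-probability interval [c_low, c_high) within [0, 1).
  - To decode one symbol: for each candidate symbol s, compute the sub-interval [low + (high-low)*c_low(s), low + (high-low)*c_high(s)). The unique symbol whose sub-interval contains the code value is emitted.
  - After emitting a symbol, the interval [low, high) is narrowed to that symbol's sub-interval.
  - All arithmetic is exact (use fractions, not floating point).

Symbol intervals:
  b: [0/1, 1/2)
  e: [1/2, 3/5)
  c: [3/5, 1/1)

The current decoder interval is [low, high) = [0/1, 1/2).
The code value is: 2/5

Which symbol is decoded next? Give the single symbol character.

Interval width = high − low = 1/2 − 0/1 = 1/2
Scaled code = (code − low) / width = (2/5 − 0/1) / 1/2 = 4/5
  b: [0/1, 1/2) 
  e: [1/2, 3/5) 
  c: [3/5, 1/1) ← scaled code falls here ✓

Answer: c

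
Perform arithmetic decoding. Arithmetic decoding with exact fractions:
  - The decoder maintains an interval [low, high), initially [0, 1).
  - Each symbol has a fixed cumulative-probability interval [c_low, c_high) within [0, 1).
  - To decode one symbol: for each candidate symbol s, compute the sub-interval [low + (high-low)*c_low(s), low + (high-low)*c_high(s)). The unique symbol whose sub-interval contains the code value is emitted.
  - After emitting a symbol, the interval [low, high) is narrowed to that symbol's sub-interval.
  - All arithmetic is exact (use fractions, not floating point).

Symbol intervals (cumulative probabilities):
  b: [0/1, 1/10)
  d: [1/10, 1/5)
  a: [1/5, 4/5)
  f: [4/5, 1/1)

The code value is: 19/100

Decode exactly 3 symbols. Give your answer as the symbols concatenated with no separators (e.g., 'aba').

Step 1: interval [0/1, 1/1), width = 1/1 - 0/1 = 1/1
  'b': [0/1 + 1/1*0/1, 0/1 + 1/1*1/10) = [0/1, 1/10)
  'd': [0/1 + 1/1*1/10, 0/1 + 1/1*1/5) = [1/10, 1/5) <- contains code 19/100
  'a': [0/1 + 1/1*1/5, 0/1 + 1/1*4/5) = [1/5, 4/5)
  'f': [0/1 + 1/1*4/5, 0/1 + 1/1*1/1) = [4/5, 1/1)
  emit 'd', narrow to [1/10, 1/5)
Step 2: interval [1/10, 1/5), width = 1/5 - 1/10 = 1/10
  'b': [1/10 + 1/10*0/1, 1/10 + 1/10*1/10) = [1/10, 11/100)
  'd': [1/10 + 1/10*1/10, 1/10 + 1/10*1/5) = [11/100, 3/25)
  'a': [1/10 + 1/10*1/5, 1/10 + 1/10*4/5) = [3/25, 9/50)
  'f': [1/10 + 1/10*4/5, 1/10 + 1/10*1/1) = [9/50, 1/5) <- contains code 19/100
  emit 'f', narrow to [9/50, 1/5)
Step 3: interval [9/50, 1/5), width = 1/5 - 9/50 = 1/50
  'b': [9/50 + 1/50*0/1, 9/50 + 1/50*1/10) = [9/50, 91/500)
  'd': [9/50 + 1/50*1/10, 9/50 + 1/50*1/5) = [91/500, 23/125)
  'a': [9/50 + 1/50*1/5, 9/50 + 1/50*4/5) = [23/125, 49/250) <- contains code 19/100
  'f': [9/50 + 1/50*4/5, 9/50 + 1/50*1/1) = [49/250, 1/5)
  emit 'a', narrow to [23/125, 49/250)

Answer: dfa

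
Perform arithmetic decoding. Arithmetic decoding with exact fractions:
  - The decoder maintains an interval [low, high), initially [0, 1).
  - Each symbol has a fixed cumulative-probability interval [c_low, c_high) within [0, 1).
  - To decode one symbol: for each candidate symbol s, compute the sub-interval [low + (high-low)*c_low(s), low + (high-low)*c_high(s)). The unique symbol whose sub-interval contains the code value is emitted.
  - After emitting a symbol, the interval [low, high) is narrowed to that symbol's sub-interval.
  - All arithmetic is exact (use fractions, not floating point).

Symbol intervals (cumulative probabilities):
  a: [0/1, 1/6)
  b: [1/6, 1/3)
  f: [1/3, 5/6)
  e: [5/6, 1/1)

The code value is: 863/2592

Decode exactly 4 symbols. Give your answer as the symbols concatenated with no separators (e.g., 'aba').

Step 1: interval [0/1, 1/1), width = 1/1 - 0/1 = 1/1
  'a': [0/1 + 1/1*0/1, 0/1 + 1/1*1/6) = [0/1, 1/6)
  'b': [0/1 + 1/1*1/6, 0/1 + 1/1*1/3) = [1/6, 1/3) <- contains code 863/2592
  'f': [0/1 + 1/1*1/3, 0/1 + 1/1*5/6) = [1/3, 5/6)
  'e': [0/1 + 1/1*5/6, 0/1 + 1/1*1/1) = [5/6, 1/1)
  emit 'b', narrow to [1/6, 1/3)
Step 2: interval [1/6, 1/3), width = 1/3 - 1/6 = 1/6
  'a': [1/6 + 1/6*0/1, 1/6 + 1/6*1/6) = [1/6, 7/36)
  'b': [1/6 + 1/6*1/6, 1/6 + 1/6*1/3) = [7/36, 2/9)
  'f': [1/6 + 1/6*1/3, 1/6 + 1/6*5/6) = [2/9, 11/36)
  'e': [1/6 + 1/6*5/6, 1/6 + 1/6*1/1) = [11/36, 1/3) <- contains code 863/2592
  emit 'e', narrow to [11/36, 1/3)
Step 3: interval [11/36, 1/3), width = 1/3 - 11/36 = 1/36
  'a': [11/36 + 1/36*0/1, 11/36 + 1/36*1/6) = [11/36, 67/216)
  'b': [11/36 + 1/36*1/6, 11/36 + 1/36*1/3) = [67/216, 17/54)
  'f': [11/36 + 1/36*1/3, 11/36 + 1/36*5/6) = [17/54, 71/216)
  'e': [11/36 + 1/36*5/6, 11/36 + 1/36*1/1) = [71/216, 1/3) <- contains code 863/2592
  emit 'e', narrow to [71/216, 1/3)
Step 4: interval [71/216, 1/3), width = 1/3 - 71/216 = 1/216
  'a': [71/216 + 1/216*0/1, 71/216 + 1/216*1/6) = [71/216, 427/1296)
  'b': [71/216 + 1/216*1/6, 71/216 + 1/216*1/3) = [427/1296, 107/324)
  'f': [71/216 + 1/216*1/3, 71/216 + 1/216*5/6) = [107/324, 431/1296)
  'e': [71/216 + 1/216*5/6, 71/216 + 1/216*1/1) = [431/1296, 1/3) <- contains code 863/2592
  emit 'e', narrow to [431/1296, 1/3)

Answer: beee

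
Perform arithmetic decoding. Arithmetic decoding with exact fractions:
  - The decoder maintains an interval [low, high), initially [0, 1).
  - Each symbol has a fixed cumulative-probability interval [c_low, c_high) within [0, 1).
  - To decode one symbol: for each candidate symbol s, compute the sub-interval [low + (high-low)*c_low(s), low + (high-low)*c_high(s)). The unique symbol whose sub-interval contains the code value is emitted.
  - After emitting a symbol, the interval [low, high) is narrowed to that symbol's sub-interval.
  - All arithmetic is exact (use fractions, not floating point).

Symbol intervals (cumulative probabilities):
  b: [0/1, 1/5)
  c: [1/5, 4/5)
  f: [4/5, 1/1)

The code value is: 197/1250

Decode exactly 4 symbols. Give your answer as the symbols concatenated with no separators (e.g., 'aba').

Step 1: interval [0/1, 1/1), width = 1/1 - 0/1 = 1/1
  'b': [0/1 + 1/1*0/1, 0/1 + 1/1*1/5) = [0/1, 1/5) <- contains code 197/1250
  'c': [0/1 + 1/1*1/5, 0/1 + 1/1*4/5) = [1/5, 4/5)
  'f': [0/1 + 1/1*4/5, 0/1 + 1/1*1/1) = [4/5, 1/1)
  emit 'b', narrow to [0/1, 1/5)
Step 2: interval [0/1, 1/5), width = 1/5 - 0/1 = 1/5
  'b': [0/1 + 1/5*0/1, 0/1 + 1/5*1/5) = [0/1, 1/25)
  'c': [0/1 + 1/5*1/5, 0/1 + 1/5*4/5) = [1/25, 4/25) <- contains code 197/1250
  'f': [0/1 + 1/5*4/5, 0/1 + 1/5*1/1) = [4/25, 1/5)
  emit 'c', narrow to [1/25, 4/25)
Step 3: interval [1/25, 4/25), width = 4/25 - 1/25 = 3/25
  'b': [1/25 + 3/25*0/1, 1/25 + 3/25*1/5) = [1/25, 8/125)
  'c': [1/25 + 3/25*1/5, 1/25 + 3/25*4/5) = [8/125, 17/125)
  'f': [1/25 + 3/25*4/5, 1/25 + 3/25*1/1) = [17/125, 4/25) <- contains code 197/1250
  emit 'f', narrow to [17/125, 4/25)
Step 4: interval [17/125, 4/25), width = 4/25 - 17/125 = 3/125
  'b': [17/125 + 3/125*0/1, 17/125 + 3/125*1/5) = [17/125, 88/625)
  'c': [17/125 + 3/125*1/5, 17/125 + 3/125*4/5) = [88/625, 97/625)
  'f': [17/125 + 3/125*4/5, 17/125 + 3/125*1/1) = [97/625, 4/25) <- contains code 197/1250
  emit 'f', narrow to [97/625, 4/25)

Answer: bcff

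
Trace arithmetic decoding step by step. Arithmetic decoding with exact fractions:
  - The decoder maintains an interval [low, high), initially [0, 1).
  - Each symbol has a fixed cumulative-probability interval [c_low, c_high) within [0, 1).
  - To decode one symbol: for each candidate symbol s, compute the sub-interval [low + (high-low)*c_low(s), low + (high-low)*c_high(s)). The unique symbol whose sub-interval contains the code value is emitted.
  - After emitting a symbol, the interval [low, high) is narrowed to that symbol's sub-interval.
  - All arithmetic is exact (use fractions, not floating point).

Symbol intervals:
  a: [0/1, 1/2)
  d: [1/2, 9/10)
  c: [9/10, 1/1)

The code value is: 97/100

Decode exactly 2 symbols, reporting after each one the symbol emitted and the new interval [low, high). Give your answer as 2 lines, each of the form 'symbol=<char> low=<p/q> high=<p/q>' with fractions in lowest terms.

Step 1: interval [0/1, 1/1), width = 1/1 - 0/1 = 1/1
  'a': [0/1 + 1/1*0/1, 0/1 + 1/1*1/2) = [0/1, 1/2)
  'd': [0/1 + 1/1*1/2, 0/1 + 1/1*9/10) = [1/2, 9/10)
  'c': [0/1 + 1/1*9/10, 0/1 + 1/1*1/1) = [9/10, 1/1) <- contains code 97/100
  emit 'c', narrow to [9/10, 1/1)
Step 2: interval [9/10, 1/1), width = 1/1 - 9/10 = 1/10
  'a': [9/10 + 1/10*0/1, 9/10 + 1/10*1/2) = [9/10, 19/20)
  'd': [9/10 + 1/10*1/2, 9/10 + 1/10*9/10) = [19/20, 99/100) <- contains code 97/100
  'c': [9/10 + 1/10*9/10, 9/10 + 1/10*1/1) = [99/100, 1/1)
  emit 'd', narrow to [19/20, 99/100)

Answer: symbol=c low=9/10 high=1/1
symbol=d low=19/20 high=99/100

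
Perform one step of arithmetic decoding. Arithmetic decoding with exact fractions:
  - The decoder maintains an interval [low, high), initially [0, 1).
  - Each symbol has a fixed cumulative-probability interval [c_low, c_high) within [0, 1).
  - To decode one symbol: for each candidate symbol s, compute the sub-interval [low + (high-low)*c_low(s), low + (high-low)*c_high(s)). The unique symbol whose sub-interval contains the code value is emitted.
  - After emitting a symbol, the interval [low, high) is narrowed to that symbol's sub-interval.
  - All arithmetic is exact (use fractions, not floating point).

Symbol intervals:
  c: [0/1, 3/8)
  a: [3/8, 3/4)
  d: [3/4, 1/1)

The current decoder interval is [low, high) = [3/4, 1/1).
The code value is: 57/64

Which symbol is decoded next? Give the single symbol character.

Answer: a

Derivation:
Interval width = high − low = 1/1 − 3/4 = 1/4
Scaled code = (code − low) / width = (57/64 − 3/4) / 1/4 = 9/16
  c: [0/1, 3/8) 
  a: [3/8, 3/4) ← scaled code falls here ✓
  d: [3/4, 1/1) 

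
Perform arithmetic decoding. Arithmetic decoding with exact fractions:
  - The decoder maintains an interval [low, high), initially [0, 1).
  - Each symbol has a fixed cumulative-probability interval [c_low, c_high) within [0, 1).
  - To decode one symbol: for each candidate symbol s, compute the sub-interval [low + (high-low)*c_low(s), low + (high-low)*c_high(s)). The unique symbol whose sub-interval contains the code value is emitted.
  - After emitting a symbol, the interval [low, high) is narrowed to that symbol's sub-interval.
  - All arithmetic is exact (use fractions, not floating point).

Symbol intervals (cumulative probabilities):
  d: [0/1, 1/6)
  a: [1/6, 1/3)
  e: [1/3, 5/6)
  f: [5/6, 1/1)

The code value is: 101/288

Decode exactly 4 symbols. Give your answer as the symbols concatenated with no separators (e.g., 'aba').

Answer: edaa

Derivation:
Step 1: interval [0/1, 1/1), width = 1/1 - 0/1 = 1/1
  'd': [0/1 + 1/1*0/1, 0/1 + 1/1*1/6) = [0/1, 1/6)
  'a': [0/1 + 1/1*1/6, 0/1 + 1/1*1/3) = [1/6, 1/3)
  'e': [0/1 + 1/1*1/3, 0/1 + 1/1*5/6) = [1/3, 5/6) <- contains code 101/288
  'f': [0/1 + 1/1*5/6, 0/1 + 1/1*1/1) = [5/6, 1/1)
  emit 'e', narrow to [1/3, 5/6)
Step 2: interval [1/3, 5/6), width = 5/6 - 1/3 = 1/2
  'd': [1/3 + 1/2*0/1, 1/3 + 1/2*1/6) = [1/3, 5/12) <- contains code 101/288
  'a': [1/3 + 1/2*1/6, 1/3 + 1/2*1/3) = [5/12, 1/2)
  'e': [1/3 + 1/2*1/3, 1/3 + 1/2*5/6) = [1/2, 3/4)
  'f': [1/3 + 1/2*5/6, 1/3 + 1/2*1/1) = [3/4, 5/6)
  emit 'd', narrow to [1/3, 5/12)
Step 3: interval [1/3, 5/12), width = 5/12 - 1/3 = 1/12
  'd': [1/3 + 1/12*0/1, 1/3 + 1/12*1/6) = [1/3, 25/72)
  'a': [1/3 + 1/12*1/6, 1/3 + 1/12*1/3) = [25/72, 13/36) <- contains code 101/288
  'e': [1/3 + 1/12*1/3, 1/3 + 1/12*5/6) = [13/36, 29/72)
  'f': [1/3 + 1/12*5/6, 1/3 + 1/12*1/1) = [29/72, 5/12)
  emit 'a', narrow to [25/72, 13/36)
Step 4: interval [25/72, 13/36), width = 13/36 - 25/72 = 1/72
  'd': [25/72 + 1/72*0/1, 25/72 + 1/72*1/6) = [25/72, 151/432)
  'a': [25/72 + 1/72*1/6, 25/72 + 1/72*1/3) = [151/432, 19/54) <- contains code 101/288
  'e': [25/72 + 1/72*1/3, 25/72 + 1/72*5/6) = [19/54, 155/432)
  'f': [25/72 + 1/72*5/6, 25/72 + 1/72*1/1) = [155/432, 13/36)
  emit 'a', narrow to [151/432, 19/54)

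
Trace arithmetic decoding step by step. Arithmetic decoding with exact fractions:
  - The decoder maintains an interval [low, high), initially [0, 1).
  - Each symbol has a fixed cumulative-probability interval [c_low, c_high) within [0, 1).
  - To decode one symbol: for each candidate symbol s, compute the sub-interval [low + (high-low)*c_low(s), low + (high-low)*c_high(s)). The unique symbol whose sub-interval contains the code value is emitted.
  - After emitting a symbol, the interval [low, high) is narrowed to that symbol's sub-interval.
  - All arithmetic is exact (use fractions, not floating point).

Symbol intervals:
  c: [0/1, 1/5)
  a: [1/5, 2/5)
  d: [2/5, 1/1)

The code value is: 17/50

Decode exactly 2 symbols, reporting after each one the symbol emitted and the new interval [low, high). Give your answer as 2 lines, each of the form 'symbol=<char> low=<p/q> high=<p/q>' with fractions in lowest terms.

Step 1: interval [0/1, 1/1), width = 1/1 - 0/1 = 1/1
  'c': [0/1 + 1/1*0/1, 0/1 + 1/1*1/5) = [0/1, 1/5)
  'a': [0/1 + 1/1*1/5, 0/1 + 1/1*2/5) = [1/5, 2/5) <- contains code 17/50
  'd': [0/1 + 1/1*2/5, 0/1 + 1/1*1/1) = [2/5, 1/1)
  emit 'a', narrow to [1/5, 2/5)
Step 2: interval [1/5, 2/5), width = 2/5 - 1/5 = 1/5
  'c': [1/5 + 1/5*0/1, 1/5 + 1/5*1/5) = [1/5, 6/25)
  'a': [1/5 + 1/5*1/5, 1/5 + 1/5*2/5) = [6/25, 7/25)
  'd': [1/5 + 1/5*2/5, 1/5 + 1/5*1/1) = [7/25, 2/5) <- contains code 17/50
  emit 'd', narrow to [7/25, 2/5)

Answer: symbol=a low=1/5 high=2/5
symbol=d low=7/25 high=2/5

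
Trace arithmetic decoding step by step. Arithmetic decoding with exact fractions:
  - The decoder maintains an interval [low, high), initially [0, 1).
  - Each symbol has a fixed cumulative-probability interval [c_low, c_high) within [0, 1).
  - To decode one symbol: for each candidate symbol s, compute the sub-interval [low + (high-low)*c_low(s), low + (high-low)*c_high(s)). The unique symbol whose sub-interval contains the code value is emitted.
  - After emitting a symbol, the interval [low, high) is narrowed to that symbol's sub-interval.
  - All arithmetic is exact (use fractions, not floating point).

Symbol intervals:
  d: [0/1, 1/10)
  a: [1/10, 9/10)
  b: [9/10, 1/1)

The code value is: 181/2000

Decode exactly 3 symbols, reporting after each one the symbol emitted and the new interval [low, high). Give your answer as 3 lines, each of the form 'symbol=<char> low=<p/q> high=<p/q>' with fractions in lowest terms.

Answer: symbol=d low=0/1 high=1/10
symbol=b low=9/100 high=1/10
symbol=d low=9/100 high=91/1000

Derivation:
Step 1: interval [0/1, 1/1), width = 1/1 - 0/1 = 1/1
  'd': [0/1 + 1/1*0/1, 0/1 + 1/1*1/10) = [0/1, 1/10) <- contains code 181/2000
  'a': [0/1 + 1/1*1/10, 0/1 + 1/1*9/10) = [1/10, 9/10)
  'b': [0/1 + 1/1*9/10, 0/1 + 1/1*1/1) = [9/10, 1/1)
  emit 'd', narrow to [0/1, 1/10)
Step 2: interval [0/1, 1/10), width = 1/10 - 0/1 = 1/10
  'd': [0/1 + 1/10*0/1, 0/1 + 1/10*1/10) = [0/1, 1/100)
  'a': [0/1 + 1/10*1/10, 0/1 + 1/10*9/10) = [1/100, 9/100)
  'b': [0/1 + 1/10*9/10, 0/1 + 1/10*1/1) = [9/100, 1/10) <- contains code 181/2000
  emit 'b', narrow to [9/100, 1/10)
Step 3: interval [9/100, 1/10), width = 1/10 - 9/100 = 1/100
  'd': [9/100 + 1/100*0/1, 9/100 + 1/100*1/10) = [9/100, 91/1000) <- contains code 181/2000
  'a': [9/100 + 1/100*1/10, 9/100 + 1/100*9/10) = [91/1000, 99/1000)
  'b': [9/100 + 1/100*9/10, 9/100 + 1/100*1/1) = [99/1000, 1/10)
  emit 'd', narrow to [9/100, 91/1000)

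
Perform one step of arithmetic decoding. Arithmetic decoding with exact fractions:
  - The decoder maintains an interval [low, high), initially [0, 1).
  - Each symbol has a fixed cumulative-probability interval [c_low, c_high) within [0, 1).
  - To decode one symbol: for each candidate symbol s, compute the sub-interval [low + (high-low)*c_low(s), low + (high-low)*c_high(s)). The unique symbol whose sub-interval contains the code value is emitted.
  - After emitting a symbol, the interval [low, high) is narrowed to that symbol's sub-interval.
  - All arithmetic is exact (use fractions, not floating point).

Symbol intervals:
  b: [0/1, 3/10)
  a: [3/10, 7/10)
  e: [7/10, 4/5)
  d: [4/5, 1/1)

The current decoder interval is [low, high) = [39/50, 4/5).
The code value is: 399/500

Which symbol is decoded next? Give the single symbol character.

Answer: d

Derivation:
Interval width = high − low = 4/5 − 39/50 = 1/50
Scaled code = (code − low) / width = (399/500 − 39/50) / 1/50 = 9/10
  b: [0/1, 3/10) 
  a: [3/10, 7/10) 
  e: [7/10, 4/5) 
  d: [4/5, 1/1) ← scaled code falls here ✓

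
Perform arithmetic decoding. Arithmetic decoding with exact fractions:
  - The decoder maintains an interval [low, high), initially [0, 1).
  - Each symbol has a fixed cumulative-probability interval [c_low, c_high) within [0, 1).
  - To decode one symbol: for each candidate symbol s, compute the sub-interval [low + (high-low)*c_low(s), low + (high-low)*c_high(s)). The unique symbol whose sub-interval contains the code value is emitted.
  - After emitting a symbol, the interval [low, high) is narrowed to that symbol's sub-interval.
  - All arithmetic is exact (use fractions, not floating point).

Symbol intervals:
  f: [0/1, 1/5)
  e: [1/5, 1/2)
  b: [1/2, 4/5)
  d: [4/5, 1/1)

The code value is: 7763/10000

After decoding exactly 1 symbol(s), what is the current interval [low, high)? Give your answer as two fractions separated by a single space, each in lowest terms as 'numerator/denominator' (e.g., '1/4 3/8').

Step 1: interval [0/1, 1/1), width = 1/1 - 0/1 = 1/1
  'f': [0/1 + 1/1*0/1, 0/1 + 1/1*1/5) = [0/1, 1/5)
  'e': [0/1 + 1/1*1/5, 0/1 + 1/1*1/2) = [1/5, 1/2)
  'b': [0/1 + 1/1*1/2, 0/1 + 1/1*4/5) = [1/2, 4/5) <- contains code 7763/10000
  'd': [0/1 + 1/1*4/5, 0/1 + 1/1*1/1) = [4/5, 1/1)
  emit 'b', narrow to [1/2, 4/5)

Answer: 1/2 4/5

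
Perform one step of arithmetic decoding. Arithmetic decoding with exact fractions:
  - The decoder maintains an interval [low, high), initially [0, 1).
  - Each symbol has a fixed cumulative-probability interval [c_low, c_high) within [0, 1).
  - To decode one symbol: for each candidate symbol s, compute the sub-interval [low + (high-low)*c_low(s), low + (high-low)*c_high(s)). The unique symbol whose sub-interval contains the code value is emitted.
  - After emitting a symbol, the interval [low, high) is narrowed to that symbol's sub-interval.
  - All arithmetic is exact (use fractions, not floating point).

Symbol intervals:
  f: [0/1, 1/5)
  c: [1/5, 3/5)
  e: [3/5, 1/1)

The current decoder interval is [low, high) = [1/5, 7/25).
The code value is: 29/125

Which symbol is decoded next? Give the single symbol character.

Answer: c

Derivation:
Interval width = high − low = 7/25 − 1/5 = 2/25
Scaled code = (code − low) / width = (29/125 − 1/5) / 2/25 = 2/5
  f: [0/1, 1/5) 
  c: [1/5, 3/5) ← scaled code falls here ✓
  e: [3/5, 1/1) 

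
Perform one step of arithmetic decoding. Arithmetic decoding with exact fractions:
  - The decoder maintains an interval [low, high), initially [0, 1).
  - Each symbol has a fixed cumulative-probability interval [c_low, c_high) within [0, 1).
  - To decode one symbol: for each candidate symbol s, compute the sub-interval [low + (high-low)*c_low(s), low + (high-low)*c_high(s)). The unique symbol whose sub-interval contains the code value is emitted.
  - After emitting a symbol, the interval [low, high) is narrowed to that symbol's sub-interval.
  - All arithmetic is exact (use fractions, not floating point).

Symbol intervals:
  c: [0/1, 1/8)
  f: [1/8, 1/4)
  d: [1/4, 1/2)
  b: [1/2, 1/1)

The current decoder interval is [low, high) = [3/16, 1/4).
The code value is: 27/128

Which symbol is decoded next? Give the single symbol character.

Answer: d

Derivation:
Interval width = high − low = 1/4 − 3/16 = 1/16
Scaled code = (code − low) / width = (27/128 − 3/16) / 1/16 = 3/8
  c: [0/1, 1/8) 
  f: [1/8, 1/4) 
  d: [1/4, 1/2) ← scaled code falls here ✓
  b: [1/2, 1/1) 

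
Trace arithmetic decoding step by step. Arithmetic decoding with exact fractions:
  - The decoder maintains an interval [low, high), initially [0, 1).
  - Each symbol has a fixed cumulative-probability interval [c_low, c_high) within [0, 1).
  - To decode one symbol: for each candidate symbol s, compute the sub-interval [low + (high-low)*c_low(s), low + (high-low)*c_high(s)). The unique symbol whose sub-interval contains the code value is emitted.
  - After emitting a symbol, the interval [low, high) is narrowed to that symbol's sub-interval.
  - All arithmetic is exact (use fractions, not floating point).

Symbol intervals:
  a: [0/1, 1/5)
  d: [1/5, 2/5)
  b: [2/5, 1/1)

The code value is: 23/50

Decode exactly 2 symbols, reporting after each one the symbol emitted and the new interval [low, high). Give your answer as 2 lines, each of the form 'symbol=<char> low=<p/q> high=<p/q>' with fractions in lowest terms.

Step 1: interval [0/1, 1/1), width = 1/1 - 0/1 = 1/1
  'a': [0/1 + 1/1*0/1, 0/1 + 1/1*1/5) = [0/1, 1/5)
  'd': [0/1 + 1/1*1/5, 0/1 + 1/1*2/5) = [1/5, 2/5)
  'b': [0/1 + 1/1*2/5, 0/1 + 1/1*1/1) = [2/5, 1/1) <- contains code 23/50
  emit 'b', narrow to [2/5, 1/1)
Step 2: interval [2/5, 1/1), width = 1/1 - 2/5 = 3/5
  'a': [2/5 + 3/5*0/1, 2/5 + 3/5*1/5) = [2/5, 13/25) <- contains code 23/50
  'd': [2/5 + 3/5*1/5, 2/5 + 3/5*2/5) = [13/25, 16/25)
  'b': [2/5 + 3/5*2/5, 2/5 + 3/5*1/1) = [16/25, 1/1)
  emit 'a', narrow to [2/5, 13/25)

Answer: symbol=b low=2/5 high=1/1
symbol=a low=2/5 high=13/25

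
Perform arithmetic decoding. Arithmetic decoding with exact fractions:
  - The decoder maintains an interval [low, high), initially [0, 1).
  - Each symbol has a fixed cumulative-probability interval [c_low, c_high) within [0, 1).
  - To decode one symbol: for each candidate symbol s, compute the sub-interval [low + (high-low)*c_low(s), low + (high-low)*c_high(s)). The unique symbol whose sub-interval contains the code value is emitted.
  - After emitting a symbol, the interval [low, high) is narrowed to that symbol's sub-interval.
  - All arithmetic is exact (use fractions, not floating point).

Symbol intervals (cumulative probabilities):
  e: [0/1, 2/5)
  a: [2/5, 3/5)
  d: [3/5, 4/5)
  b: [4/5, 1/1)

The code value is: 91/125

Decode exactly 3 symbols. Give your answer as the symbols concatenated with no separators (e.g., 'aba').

Step 1: interval [0/1, 1/1), width = 1/1 - 0/1 = 1/1
  'e': [0/1 + 1/1*0/1, 0/1 + 1/1*2/5) = [0/1, 2/5)
  'a': [0/1 + 1/1*2/5, 0/1 + 1/1*3/5) = [2/5, 3/5)
  'd': [0/1 + 1/1*3/5, 0/1 + 1/1*4/5) = [3/5, 4/5) <- contains code 91/125
  'b': [0/1 + 1/1*4/5, 0/1 + 1/1*1/1) = [4/5, 1/1)
  emit 'd', narrow to [3/5, 4/5)
Step 2: interval [3/5, 4/5), width = 4/5 - 3/5 = 1/5
  'e': [3/5 + 1/5*0/1, 3/5 + 1/5*2/5) = [3/5, 17/25)
  'a': [3/5 + 1/5*2/5, 3/5 + 1/5*3/5) = [17/25, 18/25)
  'd': [3/5 + 1/5*3/5, 3/5 + 1/5*4/5) = [18/25, 19/25) <- contains code 91/125
  'b': [3/5 + 1/5*4/5, 3/5 + 1/5*1/1) = [19/25, 4/5)
  emit 'd', narrow to [18/25, 19/25)
Step 3: interval [18/25, 19/25), width = 19/25 - 18/25 = 1/25
  'e': [18/25 + 1/25*0/1, 18/25 + 1/25*2/5) = [18/25, 92/125) <- contains code 91/125
  'a': [18/25 + 1/25*2/5, 18/25 + 1/25*3/5) = [92/125, 93/125)
  'd': [18/25 + 1/25*3/5, 18/25 + 1/25*4/5) = [93/125, 94/125)
  'b': [18/25 + 1/25*4/5, 18/25 + 1/25*1/1) = [94/125, 19/25)
  emit 'e', narrow to [18/25, 92/125)

Answer: dde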